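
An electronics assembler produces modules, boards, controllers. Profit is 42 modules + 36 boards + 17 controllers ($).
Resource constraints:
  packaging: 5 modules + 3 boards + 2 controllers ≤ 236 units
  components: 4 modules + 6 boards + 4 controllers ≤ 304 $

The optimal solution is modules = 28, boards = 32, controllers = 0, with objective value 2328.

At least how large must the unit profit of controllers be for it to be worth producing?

At the optimum: packaging uses 236 of 236 (binding); components uses 304 of 304 (binding).
The binding rows give the dual system: 5·y_packaging + 4·y_components = 42 and 3·y_packaging + 6·y_components = 36.
This yields shadow prices y_packaging = 6, y_components = 3.
controllers enters the basis when its profit ≥ yᵀa₃ = 6·2 + 3·4 = 24.

24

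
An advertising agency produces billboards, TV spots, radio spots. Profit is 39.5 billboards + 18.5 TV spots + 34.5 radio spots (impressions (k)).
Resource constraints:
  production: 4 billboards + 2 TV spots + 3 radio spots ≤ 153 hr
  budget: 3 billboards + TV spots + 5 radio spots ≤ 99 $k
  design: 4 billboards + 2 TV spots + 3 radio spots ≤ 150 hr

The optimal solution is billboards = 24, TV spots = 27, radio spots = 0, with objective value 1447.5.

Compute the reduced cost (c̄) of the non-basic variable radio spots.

-2

Check each constraint at x*: production 150/153 (slack 3); budget 99/99 (tight); design 150/150 (tight).
Since production is not tight, its dual is 0.
From A_Bᵀ y = c: 3·y_budget + 4·y_design = 39.5; 1·y_budget + 2·y_design = 18.5.
→ y_budget = 2.5 and y_design = 8.
Reduced cost of radio spots: c₃ − yᵀa₃ = 34.5 − (2.5·5 + 8·3) = 34.5 − 36.5 = -2.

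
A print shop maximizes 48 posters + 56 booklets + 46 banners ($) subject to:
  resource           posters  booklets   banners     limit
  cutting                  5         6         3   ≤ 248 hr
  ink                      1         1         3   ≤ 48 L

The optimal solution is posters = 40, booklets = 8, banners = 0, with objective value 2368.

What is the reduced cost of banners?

-2

At the optimum: cutting uses 248 of 248 (binding); ink uses 48 of 48 (binding).
The binding rows give the dual system: 5·y_cutting + 1·y_ink = 48 and 6·y_cutting + 1·y_ink = 56.
This yields shadow prices y_cutting = 8, y_ink = 8.
Reduced cost of banners: c₃ − yᵀa₃ = 46 − (8·3 + 8·3) = 46 − 48 = -2.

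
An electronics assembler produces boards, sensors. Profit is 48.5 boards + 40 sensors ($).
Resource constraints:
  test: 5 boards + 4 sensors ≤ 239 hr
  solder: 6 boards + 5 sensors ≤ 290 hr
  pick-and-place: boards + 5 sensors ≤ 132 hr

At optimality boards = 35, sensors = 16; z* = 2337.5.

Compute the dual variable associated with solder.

Check each constraint at x*: test 239/239 (tight); solder 290/290 (tight); pick-and-place 115/132 (slack 17).
Since pick-and-place is not tight, its dual is 0.
From A_Bᵀ y = c: 5·y_test + 6·y_solder = 48.5; 4·y_test + 5·y_solder = 40.
This yields shadow prices y_test = 2.5, y_solder = 6.
Shadow price of solder = 6.

6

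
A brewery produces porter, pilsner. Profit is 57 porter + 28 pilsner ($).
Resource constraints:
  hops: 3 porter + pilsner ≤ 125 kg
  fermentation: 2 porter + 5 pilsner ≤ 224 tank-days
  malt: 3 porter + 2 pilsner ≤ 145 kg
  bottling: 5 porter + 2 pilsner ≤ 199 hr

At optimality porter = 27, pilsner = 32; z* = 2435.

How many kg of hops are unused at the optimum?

12

hops used = 3·27 + 1·32 = 113; slack = 125 − 113 = 12.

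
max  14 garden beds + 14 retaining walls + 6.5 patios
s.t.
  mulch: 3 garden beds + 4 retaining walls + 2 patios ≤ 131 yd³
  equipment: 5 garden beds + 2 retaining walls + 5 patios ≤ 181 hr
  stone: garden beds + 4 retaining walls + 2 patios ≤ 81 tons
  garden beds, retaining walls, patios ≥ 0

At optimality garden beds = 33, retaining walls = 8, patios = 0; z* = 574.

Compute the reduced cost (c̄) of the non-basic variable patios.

At the optimum: mulch uses 131 of 131 (binding); equipment uses 181 of 181 (binding); stone uses 65 of 81 (slack = 16).
Since stone is not tight, its dual is 0.
From A_Bᵀ y = c: 3·y_mulch + 5·y_equipment = 14; 4·y_mulch + 2·y_equipment = 14.
This yields shadow prices y_mulch = 3, y_equipment = 1.
Reduced cost of patios: c₃ − yᵀa₃ = 6.5 − (3·2 + 1·5) = 6.5 − 11 = -4.5.

-4.5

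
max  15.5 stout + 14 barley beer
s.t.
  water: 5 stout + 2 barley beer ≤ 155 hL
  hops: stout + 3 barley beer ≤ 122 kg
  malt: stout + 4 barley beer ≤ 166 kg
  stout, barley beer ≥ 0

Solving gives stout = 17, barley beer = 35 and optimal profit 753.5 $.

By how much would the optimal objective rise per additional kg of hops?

Binding: water and hops. Non-binding: malt (9 unused).
Since malt is not tight, its dual is 0.
From A_Bᵀ y = c: 5·y_water + 1·y_hops = 15.5; 2·y_water + 3·y_hops = 14.
Solving: y_water = 2.5, y_hops = 3.
Shadow price of hops = 3.

3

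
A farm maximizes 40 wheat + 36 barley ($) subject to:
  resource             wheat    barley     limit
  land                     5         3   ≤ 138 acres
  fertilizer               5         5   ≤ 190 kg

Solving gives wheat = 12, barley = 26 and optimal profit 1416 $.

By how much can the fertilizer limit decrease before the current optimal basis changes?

52

Binding constraints: land, fertilizer. The basis is B = [[5,3],[5,5]] with det 10.
Per unit decrease in fertilizer, x* moves by d = (0.3, -0.5).
The basis stays optimal until barley reaches 0; allowable decrease = 52 kg.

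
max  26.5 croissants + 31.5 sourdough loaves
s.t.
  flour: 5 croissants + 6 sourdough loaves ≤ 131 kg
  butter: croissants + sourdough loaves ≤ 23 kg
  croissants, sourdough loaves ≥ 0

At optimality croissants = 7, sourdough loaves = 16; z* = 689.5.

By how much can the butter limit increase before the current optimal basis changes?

3.2

Binding constraints: flour, butter. The basis is B = [[5,6],[1,1]] with det -1.
Per unit increase in butter, x* moves by d = (6, -5).
The basis stays optimal until sourdough loaves reaches 0; allowable increase = 3.2 kg.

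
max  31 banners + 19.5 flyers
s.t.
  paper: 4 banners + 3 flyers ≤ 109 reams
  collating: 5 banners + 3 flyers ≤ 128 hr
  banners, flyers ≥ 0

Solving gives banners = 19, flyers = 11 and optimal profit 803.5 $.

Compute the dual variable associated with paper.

At the optimum: paper uses 109 of 109 (binding); collating uses 128 of 128 (binding).
From A_Bᵀ y = c: 4·y_paper + 5·y_collating = 31; 3·y_paper + 3·y_collating = 19.5.
→ y_paper = 1.5 and y_collating = 5.
Shadow price of paper = 1.5.

1.5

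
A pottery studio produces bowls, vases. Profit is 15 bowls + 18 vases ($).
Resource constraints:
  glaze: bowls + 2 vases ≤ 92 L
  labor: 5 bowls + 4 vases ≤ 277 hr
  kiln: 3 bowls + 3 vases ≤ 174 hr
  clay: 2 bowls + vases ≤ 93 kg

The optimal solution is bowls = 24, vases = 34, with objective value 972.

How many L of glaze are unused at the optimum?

0

glaze used = 1·24 + 2·34 = 92; slack = 92 − 92 = 0.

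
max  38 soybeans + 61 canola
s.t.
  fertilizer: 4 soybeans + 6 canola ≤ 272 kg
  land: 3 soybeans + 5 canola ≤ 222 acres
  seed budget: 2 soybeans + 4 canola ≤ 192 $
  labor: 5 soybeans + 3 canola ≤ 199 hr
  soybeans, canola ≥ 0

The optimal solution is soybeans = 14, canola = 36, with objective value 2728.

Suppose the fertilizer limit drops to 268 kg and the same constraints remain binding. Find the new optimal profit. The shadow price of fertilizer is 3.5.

2714

Δb = -4, so new z* = 2728 + (3.5)·(-4) = 2728 − 14 = 2714.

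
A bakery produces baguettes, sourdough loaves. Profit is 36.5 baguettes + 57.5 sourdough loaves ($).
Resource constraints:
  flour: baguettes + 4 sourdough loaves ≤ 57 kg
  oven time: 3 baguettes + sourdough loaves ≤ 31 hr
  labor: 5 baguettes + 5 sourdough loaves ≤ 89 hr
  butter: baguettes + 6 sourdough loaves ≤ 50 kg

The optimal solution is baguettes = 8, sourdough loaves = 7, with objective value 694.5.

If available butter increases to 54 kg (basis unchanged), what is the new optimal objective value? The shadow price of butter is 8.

726.5

Δb = 4, so new z* = 694.5 + (8)·(4) = 694.5 + 32 = 726.5.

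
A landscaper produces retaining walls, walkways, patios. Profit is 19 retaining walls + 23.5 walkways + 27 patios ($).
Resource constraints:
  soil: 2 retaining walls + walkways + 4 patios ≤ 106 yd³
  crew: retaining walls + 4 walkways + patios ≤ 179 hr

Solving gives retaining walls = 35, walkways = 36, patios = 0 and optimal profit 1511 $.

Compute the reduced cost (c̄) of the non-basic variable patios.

Both soil and crew are binding at x*.
Dual feasibility on the basic columns requires 2·y_soil + 1·y_crew = 19, 1·y_soil + 4·y_crew = 23.5.
Solving: y_soil = 7.5, y_crew = 4.
Reduced cost of patios: c₃ − yᵀa₃ = 27 − (7.5·4 + 4·1) = 27 − 34 = -7.

-7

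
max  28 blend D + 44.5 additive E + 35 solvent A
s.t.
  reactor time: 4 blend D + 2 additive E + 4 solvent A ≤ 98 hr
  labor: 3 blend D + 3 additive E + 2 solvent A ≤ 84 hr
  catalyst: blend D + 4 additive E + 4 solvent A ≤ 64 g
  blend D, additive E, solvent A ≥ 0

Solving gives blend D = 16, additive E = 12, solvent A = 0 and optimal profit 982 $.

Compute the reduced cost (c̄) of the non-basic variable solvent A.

-2

Check each constraint at x*: reactor time 88/98 (slack 10); labor 84/84 (tight); catalyst 64/64 (tight).
Slack constraints have shadow price 0 (complementary slackness).
The binding rows give the dual system: 3·y_labor + 1·y_catalyst = 28 and 3·y_labor + 4·y_catalyst = 44.5.
→ y_labor = 7.5 and y_catalyst = 5.5.
Reduced cost of solvent A: c₃ − yᵀa₃ = 35 − (7.5·2 + 5.5·4) = 35 − 37 = -2.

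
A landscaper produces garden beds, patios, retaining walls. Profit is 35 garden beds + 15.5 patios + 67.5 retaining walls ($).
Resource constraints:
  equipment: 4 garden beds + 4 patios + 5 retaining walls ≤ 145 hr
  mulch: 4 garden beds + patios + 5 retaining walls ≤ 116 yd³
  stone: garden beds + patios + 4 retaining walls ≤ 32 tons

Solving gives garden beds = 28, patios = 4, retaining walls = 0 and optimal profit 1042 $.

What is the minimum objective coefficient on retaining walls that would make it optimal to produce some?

68.5

At the optimum: equipment uses 128 of 145 (slack = 17); mulch uses 116 of 116 (binding); stone uses 32 of 32 (binding).
Slack constraints have shadow price 0 (complementary slackness).
From A_Bᵀ y = c: 4·y_mulch + 1·y_stone = 35; 1·y_mulch + 1·y_stone = 15.5.
Solving: y_mulch = 6.5, y_stone = 9.
retaining walls enters the basis when its profit ≥ yᵀa₃ = 6.5·5 + 9·4 = 68.5.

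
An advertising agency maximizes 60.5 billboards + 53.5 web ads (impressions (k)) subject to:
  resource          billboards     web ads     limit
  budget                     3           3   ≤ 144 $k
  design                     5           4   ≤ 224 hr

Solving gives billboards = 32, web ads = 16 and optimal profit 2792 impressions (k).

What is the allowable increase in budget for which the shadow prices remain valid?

24

Binding constraints: budget, design. The basis is B = [[3,3],[5,4]] with det -3.
Per unit increase in budget, x* moves by d = (-1.3333, 1.6667).
The basis stays optimal until billboards reaches 0; allowable increase = 24 $k.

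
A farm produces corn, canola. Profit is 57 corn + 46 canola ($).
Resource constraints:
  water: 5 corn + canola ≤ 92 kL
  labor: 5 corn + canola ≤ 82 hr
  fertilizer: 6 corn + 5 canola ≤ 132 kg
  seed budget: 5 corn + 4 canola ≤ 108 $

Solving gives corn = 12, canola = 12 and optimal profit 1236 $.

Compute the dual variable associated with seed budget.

At the optimum: water uses 72 of 92 (slack = 20); labor uses 72 of 82 (slack = 10); fertilizer uses 132 of 132 (binding); seed budget uses 108 of 108 (binding).
By complementary slackness, y = 0 for the non-binding constraints.
Dual feasibility on the basic columns requires 6·y_fertilizer + 5·y_seed budget = 57, 5·y_fertilizer + 4·y_seed budget = 46.
This yields shadow prices y_fertilizer = 2, y_seed budget = 9.
Shadow price of seed budget = 9.

9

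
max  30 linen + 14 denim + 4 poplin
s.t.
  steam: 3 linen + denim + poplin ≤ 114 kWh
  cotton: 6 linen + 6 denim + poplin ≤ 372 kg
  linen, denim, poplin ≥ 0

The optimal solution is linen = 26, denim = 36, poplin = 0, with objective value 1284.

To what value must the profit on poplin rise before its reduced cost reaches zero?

Both steam and cotton are binding at x*.
From A_Bᵀ y = c: 3·y_steam + 6·y_cotton = 30; 1·y_steam + 6·y_cotton = 14.
Solving: y_steam = 8, y_cotton = 1.
poplin enters the basis when its profit ≥ yᵀa₃ = 8·1 + 1·1 = 9.

9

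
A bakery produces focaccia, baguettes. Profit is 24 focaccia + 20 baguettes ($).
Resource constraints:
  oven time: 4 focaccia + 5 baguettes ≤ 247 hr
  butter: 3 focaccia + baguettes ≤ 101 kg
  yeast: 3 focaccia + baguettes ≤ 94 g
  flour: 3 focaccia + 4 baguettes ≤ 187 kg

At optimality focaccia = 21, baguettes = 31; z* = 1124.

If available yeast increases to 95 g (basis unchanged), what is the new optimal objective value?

1128

At the optimum: oven time uses 239 of 247 (slack = 8); butter uses 94 of 101 (slack = 7); yeast uses 94 of 94 (binding); flour uses 187 of 187 (binding).
Slack constraints have shadow price 0 (complementary slackness).
Dual feasibility on the basic columns requires 3·y_yeast + 3·y_flour = 24, 1·y_yeast + 4·y_flour = 20.
→ y_yeast = 4 and y_flour = 4.
Δz = y_yeast·Δb = 4 × (1) = 4, so new z* = 1124 + 4 = 1128.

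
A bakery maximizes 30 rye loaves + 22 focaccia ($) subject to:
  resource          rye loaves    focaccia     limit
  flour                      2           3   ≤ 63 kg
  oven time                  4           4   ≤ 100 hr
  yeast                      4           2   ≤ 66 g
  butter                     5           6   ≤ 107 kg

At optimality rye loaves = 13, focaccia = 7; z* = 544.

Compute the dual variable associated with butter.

At the optimum: flour uses 47 of 63 (slack = 16); oven time uses 80 of 100 (slack = 20); yeast uses 66 of 66 (binding); butter uses 107 of 107 (binding).
Slack constraints have shadow price 0 (complementary slackness).
The binding rows give the dual system: 4·y_yeast + 5·y_butter = 30 and 2·y_yeast + 6·y_butter = 22.
Solving: y_yeast = 5, y_butter = 2.
Shadow price of butter = 2.

2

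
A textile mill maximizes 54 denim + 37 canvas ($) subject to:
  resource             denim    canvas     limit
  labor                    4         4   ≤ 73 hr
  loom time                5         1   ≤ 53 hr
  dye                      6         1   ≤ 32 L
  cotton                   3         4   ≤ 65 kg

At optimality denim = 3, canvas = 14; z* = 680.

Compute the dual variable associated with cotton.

8

Check each constraint at x*: labor 68/73 (slack 5); loom time 29/53 (slack 24); dye 32/32 (tight); cotton 65/65 (tight).
Since labor, loom time are not tight, their duals are 0.
From A_Bᵀ y = c: 6·y_dye + 3·y_cotton = 54; 1·y_dye + 4·y_cotton = 37.
Solving: y_dye = 5, y_cotton = 8.
Shadow price of cotton = 8.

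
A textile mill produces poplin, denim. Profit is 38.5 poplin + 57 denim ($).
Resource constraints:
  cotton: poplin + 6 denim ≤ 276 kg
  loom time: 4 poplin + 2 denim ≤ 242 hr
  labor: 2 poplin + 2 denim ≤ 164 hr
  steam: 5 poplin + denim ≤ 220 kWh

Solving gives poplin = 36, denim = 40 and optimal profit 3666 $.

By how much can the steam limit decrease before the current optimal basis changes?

Binding constraints: cotton, steam. The basis is B = [[1,6],[5,1]] with det -29.
Per unit decrease in steam, x* moves by d = (-0.2069, 0.0345).
The basis stays optimal until poplin reaches 0; allowable decrease = 174 kWh.

174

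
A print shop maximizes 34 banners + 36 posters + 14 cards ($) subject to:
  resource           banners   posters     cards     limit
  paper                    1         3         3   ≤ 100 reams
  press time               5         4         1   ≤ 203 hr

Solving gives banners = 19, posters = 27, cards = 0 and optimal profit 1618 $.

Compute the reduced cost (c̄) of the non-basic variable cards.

At the optimum: paper uses 100 of 100 (binding); press time uses 203 of 203 (binding).
Dual feasibility on the basic columns requires 1·y_paper + 5·y_press time = 34, 3·y_paper + 4·y_press time = 36.
Solving: y_paper = 4, y_press time = 6.
Reduced cost of cards: c₃ − yᵀa₃ = 14 − (4·3 + 6·1) = 14 − 18 = -4.

-4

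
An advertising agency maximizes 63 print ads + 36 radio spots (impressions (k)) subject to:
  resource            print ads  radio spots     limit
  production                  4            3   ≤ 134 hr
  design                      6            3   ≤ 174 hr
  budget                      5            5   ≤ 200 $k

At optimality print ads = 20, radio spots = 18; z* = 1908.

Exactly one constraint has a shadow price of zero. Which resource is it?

production: 134/134 (binding)
design: 174/174 (binding)
budget: 190/200 (slack 10)
By complementary slackness, a constraint with positive slack has shadow price 0 → budget.

budget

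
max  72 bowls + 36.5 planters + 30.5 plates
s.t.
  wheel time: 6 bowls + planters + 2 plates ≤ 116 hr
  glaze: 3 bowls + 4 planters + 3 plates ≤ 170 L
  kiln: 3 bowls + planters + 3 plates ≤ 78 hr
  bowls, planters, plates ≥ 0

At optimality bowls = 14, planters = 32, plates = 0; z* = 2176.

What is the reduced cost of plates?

Binding: wheel time and glaze. Non-binding: kiln (4 unused).
Slack constraints have shadow price 0 (complementary slackness).
The binding rows give the dual system: 6·y_wheel time + 3·y_glaze = 72 and 1·y_wheel time + 4·y_glaze = 36.5.
Solving: y_wheel time = 8.5, y_glaze = 7.
Reduced cost of plates: c₃ − yᵀa₃ = 30.5 − (8.5·2 + 7·3) = 30.5 − 38 = -7.5.

-7.5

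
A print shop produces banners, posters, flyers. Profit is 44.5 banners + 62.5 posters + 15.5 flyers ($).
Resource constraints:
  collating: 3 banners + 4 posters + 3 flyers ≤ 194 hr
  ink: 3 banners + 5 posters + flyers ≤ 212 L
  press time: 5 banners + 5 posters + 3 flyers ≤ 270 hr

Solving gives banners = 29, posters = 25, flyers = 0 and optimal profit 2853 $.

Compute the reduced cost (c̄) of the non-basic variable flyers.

Binding: ink and press time. Non-binding: collating (7 unused).
Slack constraints have shadow price 0 (complementary slackness).
Dual feasibility on the basic columns requires 3·y_ink + 5·y_press time = 44.5, 5·y_ink + 5·y_press time = 62.5.
This yields shadow prices y_ink = 9, y_press time = 3.5.
Reduced cost of flyers: c₃ − yᵀa₃ = 15.5 − (9·1 + 3.5·3) = 15.5 − 19.5 = -4.

-4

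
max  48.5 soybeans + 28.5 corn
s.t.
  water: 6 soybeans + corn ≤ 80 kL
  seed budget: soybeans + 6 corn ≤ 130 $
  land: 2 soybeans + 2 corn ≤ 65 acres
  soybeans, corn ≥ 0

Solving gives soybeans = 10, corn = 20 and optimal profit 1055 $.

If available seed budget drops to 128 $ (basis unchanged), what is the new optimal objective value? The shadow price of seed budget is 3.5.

1048

Δb = -2, so new z* = 1055 + (3.5)·(-2) = 1055 − 7 = 1048.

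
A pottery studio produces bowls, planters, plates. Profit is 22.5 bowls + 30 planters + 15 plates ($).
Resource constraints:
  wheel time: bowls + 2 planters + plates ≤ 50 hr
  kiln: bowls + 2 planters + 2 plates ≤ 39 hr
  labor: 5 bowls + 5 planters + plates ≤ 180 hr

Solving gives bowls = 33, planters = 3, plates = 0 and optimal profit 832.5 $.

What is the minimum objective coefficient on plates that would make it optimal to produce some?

18

Binding: kiln and labor. Non-binding: wheel time (11 unused).
By complementary slackness, y = 0 for the non-binding constraint.
The binding rows give the dual system: 1·y_kiln + 5·y_labor = 22.5 and 2·y_kiln + 5·y_labor = 30.
Solving: y_kiln = 7.5, y_labor = 3.
plates enters the basis when its profit ≥ yᵀa₃ = 7.5·2 + 3·1 = 18.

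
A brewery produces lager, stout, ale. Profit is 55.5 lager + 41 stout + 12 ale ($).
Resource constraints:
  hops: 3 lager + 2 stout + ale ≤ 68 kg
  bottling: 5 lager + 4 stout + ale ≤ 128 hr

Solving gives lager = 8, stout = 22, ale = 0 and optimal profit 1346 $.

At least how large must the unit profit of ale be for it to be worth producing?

Check each constraint at x*: hops 68/68 (tight); bottling 128/128 (tight).
The binding rows give the dual system: 3·y_hops + 5·y_bottling = 55.5 and 2·y_hops + 4·y_bottling = 41.
Solving: y_hops = 8.5, y_bottling = 6.
ale enters the basis when its profit ≥ yᵀa₃ = 8.5·1 + 6·1 = 14.5.

14.5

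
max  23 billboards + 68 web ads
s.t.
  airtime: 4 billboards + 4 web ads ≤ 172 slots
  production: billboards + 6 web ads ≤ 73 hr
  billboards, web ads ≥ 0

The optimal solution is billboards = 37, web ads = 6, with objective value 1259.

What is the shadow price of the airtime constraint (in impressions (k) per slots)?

3.5

At the optimum: airtime uses 172 of 172 (binding); production uses 73 of 73 (binding).
Dual feasibility on the basic columns requires 4·y_airtime + 1·y_production = 23, 4·y_airtime + 6·y_production = 68.
This yields shadow prices y_airtime = 3.5, y_production = 9.
Shadow price of airtime = 3.5.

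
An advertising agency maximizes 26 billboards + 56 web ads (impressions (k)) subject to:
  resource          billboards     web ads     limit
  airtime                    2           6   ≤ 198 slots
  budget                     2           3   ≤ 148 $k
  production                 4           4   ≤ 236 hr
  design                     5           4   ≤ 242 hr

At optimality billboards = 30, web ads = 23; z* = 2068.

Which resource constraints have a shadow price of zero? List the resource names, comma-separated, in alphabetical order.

budget, production

airtime: 198/198 (binding)
budget: 129/148 (slack 19)
production: 212/236 (slack 24)
design: 242/242 (binding)
By complementary slackness, a constraint with positive slack has shadow price 0 → budget, production.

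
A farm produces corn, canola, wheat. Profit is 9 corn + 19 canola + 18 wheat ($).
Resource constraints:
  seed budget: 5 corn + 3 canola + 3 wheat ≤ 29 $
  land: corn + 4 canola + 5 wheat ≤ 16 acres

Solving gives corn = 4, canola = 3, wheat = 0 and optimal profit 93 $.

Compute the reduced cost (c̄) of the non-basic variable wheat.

Both seed budget and land are binding at x*.
Dual feasibility on the basic columns requires 5·y_seed budget + 1·y_land = 9, 3·y_seed budget + 4·y_land = 19.
Solving: y_seed budget = 1, y_land = 4.
Reduced cost of wheat: c₃ − yᵀa₃ = 18 − (1·3 + 4·5) = 18 − 23 = -5.

-5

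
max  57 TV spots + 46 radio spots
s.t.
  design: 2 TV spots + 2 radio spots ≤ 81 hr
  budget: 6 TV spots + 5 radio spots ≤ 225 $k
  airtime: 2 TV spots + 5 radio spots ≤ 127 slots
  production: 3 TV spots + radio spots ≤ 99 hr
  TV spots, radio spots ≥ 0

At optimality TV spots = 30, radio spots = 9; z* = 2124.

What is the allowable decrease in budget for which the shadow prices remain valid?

27

Binding constraints: budget, production. The basis is B = [[6,5],[3,1]] with det -9.
Per unit decrease in budget, x* moves by d = (0.1111, -0.3333).
The basis stays optimal until radio spots reaches 0; allowable decrease = 27 $k.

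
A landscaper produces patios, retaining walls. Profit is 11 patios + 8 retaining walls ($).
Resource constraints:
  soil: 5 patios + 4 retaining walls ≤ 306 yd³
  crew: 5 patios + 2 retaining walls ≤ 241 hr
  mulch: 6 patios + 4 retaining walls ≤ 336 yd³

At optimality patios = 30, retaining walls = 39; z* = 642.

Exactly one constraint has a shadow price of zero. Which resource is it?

crew

soil: 306/306 (binding)
crew: 228/241 (slack 13)
mulch: 336/336 (binding)
By complementary slackness, a constraint with positive slack has shadow price 0 → crew.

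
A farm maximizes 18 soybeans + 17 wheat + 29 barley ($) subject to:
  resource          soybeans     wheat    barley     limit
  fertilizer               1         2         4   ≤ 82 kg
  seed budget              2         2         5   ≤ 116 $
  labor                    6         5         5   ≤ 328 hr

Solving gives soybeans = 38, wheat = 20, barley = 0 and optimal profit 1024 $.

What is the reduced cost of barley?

Check each constraint at x*: fertilizer 78/82 (slack 4); seed budget 116/116 (tight); labor 328/328 (tight).
Since fertilizer is not tight, its dual is 0.
The binding rows give the dual system: 2·y_seed budget + 6·y_labor = 18 and 2·y_seed budget + 5·y_labor = 17.
→ y_seed budget = 6 and y_labor = 1.
Reduced cost of barley: c₃ − yᵀa₃ = 29 − (6·5 + 1·5) = 29 − 35 = -6.

-6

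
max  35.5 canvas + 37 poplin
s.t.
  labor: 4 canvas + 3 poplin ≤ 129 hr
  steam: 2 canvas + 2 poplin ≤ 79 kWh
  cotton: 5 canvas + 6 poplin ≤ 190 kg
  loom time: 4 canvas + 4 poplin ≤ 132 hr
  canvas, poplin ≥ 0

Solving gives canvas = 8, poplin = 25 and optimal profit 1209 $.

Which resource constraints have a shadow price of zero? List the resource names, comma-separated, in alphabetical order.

labor: 107/129 (slack 22)
steam: 66/79 (slack 13)
cotton: 190/190 (binding)
loom time: 132/132 (binding)
By complementary slackness, a constraint with positive slack has shadow price 0 → labor, steam.

labor, steam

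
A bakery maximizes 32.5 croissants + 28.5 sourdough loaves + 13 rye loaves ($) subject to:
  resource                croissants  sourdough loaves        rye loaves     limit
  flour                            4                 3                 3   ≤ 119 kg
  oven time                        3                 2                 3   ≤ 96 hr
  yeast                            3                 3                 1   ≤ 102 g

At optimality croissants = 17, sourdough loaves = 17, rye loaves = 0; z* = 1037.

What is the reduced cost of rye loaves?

-4.5

Binding: flour and yeast. Non-binding: oven time (11 unused).
By complementary slackness, y = 0 for the non-binding constraint.
From A_Bᵀ y = c: 4·y_flour + 3·y_yeast = 32.5; 3·y_flour + 3·y_yeast = 28.5.
→ y_flour = 4 and y_yeast = 5.5.
Reduced cost of rye loaves: c₃ − yᵀa₃ = 13 − (4·3 + 5.5·1) = 13 − 17.5 = -4.5.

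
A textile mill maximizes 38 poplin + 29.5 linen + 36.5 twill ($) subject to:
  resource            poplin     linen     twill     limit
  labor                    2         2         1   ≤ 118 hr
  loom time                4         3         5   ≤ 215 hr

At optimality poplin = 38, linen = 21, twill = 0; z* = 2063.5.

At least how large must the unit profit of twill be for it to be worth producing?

At the optimum: labor uses 118 of 118 (binding); loom time uses 215 of 215 (binding).
From A_Bᵀ y = c: 2·y_labor + 4·y_loom time = 38; 2·y_labor + 3·y_loom time = 29.5.
Solving: y_labor = 2, y_loom time = 8.5.
twill enters the basis when its profit ≥ yᵀa₃ = 2·1 + 8.5·5 = 44.5.

44.5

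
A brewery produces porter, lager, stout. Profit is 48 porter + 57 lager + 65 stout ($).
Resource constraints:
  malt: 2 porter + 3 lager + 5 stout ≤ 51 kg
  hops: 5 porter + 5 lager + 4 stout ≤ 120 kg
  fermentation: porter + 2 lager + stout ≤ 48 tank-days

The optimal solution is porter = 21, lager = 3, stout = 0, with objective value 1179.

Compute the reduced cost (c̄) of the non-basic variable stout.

At the optimum: malt uses 51 of 51 (binding); hops uses 120 of 120 (binding); fermentation uses 27 of 48 (slack = 21).
By complementary slackness, y = 0 for the non-binding constraint.
From A_Bᵀ y = c: 2·y_malt + 5·y_hops = 48; 3·y_malt + 5·y_hops = 57.
→ y_malt = 9 and y_hops = 6.
Reduced cost of stout: c₃ − yᵀa₃ = 65 − (9·5 + 6·4) = 65 − 69 = -4.

-4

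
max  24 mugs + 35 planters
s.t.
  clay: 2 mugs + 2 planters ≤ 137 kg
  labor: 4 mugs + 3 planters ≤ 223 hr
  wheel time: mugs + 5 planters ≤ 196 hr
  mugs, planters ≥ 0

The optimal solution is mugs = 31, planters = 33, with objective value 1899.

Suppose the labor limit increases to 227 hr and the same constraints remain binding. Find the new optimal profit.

Check each constraint at x*: clay 128/137 (slack 9); labor 223/223 (tight); wheel time 196/196 (tight).
Slack constraints have shadow price 0 (complementary slackness).
Dual feasibility on the basic columns requires 4·y_labor + 1·y_wheel time = 24, 3·y_labor + 5·y_wheel time = 35.
Solving: y_labor = 5, y_wheel time = 4.
Δz = y_labor·Δb = 5 × (4) = 20, so new z* = 1899 + 20 = 1919.

1919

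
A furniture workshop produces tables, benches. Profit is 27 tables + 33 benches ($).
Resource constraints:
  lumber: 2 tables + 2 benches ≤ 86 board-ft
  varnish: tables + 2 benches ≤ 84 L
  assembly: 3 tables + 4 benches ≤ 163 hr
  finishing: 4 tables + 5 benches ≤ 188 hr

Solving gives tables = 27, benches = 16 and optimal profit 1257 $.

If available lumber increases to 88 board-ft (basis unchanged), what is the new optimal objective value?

At the optimum: lumber uses 86 of 86 (binding); varnish uses 59 of 84 (slack = 25); assembly uses 145 of 163 (slack = 18); finishing uses 188 of 188 (binding).
Slack constraints have shadow price 0 (complementary slackness).
The binding rows give the dual system: 2·y_lumber + 4·y_finishing = 27 and 2·y_lumber + 5·y_finishing = 33.
This yields shadow prices y_lumber = 1.5, y_finishing = 6.
Δz = y_lumber·Δb = 1.5 × (2) = 3, so new z* = 1257 + 3 = 1260.

1260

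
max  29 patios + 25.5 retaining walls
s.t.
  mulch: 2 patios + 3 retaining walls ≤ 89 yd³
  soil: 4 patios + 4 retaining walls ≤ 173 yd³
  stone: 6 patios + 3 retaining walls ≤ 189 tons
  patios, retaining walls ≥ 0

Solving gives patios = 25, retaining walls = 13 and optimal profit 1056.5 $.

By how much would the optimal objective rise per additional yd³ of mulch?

5.5

Binding: mulch and stone. Non-binding: soil (21 unused).
Slack constraints have shadow price 0 (complementary slackness).
From A_Bᵀ y = c: 2·y_mulch + 6·y_stone = 29; 3·y_mulch + 3·y_stone = 25.5.
→ y_mulch = 5.5 and y_stone = 3.
Shadow price of mulch = 5.5.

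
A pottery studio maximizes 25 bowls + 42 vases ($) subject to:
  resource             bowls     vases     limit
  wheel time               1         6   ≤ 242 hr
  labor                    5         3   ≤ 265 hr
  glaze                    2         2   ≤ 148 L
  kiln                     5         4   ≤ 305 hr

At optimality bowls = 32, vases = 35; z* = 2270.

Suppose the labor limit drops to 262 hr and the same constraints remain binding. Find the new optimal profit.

At the optimum: wheel time uses 242 of 242 (binding); labor uses 265 of 265 (binding); glaze uses 134 of 148 (slack = 14); kiln uses 300 of 305 (slack = 5).
Slack constraints have shadow price 0 (complementary slackness).
From A_Bᵀ y = c: 1·y_wheel time + 5·y_labor = 25; 6·y_wheel time + 3·y_labor = 42.
This yields shadow prices y_wheel time = 5, y_labor = 4.
Δz = y_labor·Δb = 4 × (-3) = -12, so new z* = 2270 − 12 = 2258.

2258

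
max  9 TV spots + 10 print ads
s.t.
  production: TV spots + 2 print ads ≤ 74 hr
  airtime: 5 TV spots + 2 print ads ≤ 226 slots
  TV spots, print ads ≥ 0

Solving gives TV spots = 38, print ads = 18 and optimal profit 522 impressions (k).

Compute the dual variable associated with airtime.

1

Both production and airtime are binding at x*.
The binding rows give the dual system: 1·y_production + 5·y_airtime = 9 and 2·y_production + 2·y_airtime = 10.
→ y_production = 4 and y_airtime = 1.
Shadow price of airtime = 1.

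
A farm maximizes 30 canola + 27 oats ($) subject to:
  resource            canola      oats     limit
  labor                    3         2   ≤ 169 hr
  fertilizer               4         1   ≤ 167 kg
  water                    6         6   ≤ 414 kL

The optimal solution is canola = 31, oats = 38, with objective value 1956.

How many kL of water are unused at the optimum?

0

water used = 6·31 + 6·38 = 414; slack = 414 − 414 = 0.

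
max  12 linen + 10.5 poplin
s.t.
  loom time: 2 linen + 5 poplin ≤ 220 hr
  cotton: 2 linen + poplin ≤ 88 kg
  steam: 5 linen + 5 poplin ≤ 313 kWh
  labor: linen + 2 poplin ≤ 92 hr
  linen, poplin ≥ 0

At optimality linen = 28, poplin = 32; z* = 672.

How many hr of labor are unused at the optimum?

labor used = 1·28 + 2·32 = 92; slack = 92 − 92 = 0.

0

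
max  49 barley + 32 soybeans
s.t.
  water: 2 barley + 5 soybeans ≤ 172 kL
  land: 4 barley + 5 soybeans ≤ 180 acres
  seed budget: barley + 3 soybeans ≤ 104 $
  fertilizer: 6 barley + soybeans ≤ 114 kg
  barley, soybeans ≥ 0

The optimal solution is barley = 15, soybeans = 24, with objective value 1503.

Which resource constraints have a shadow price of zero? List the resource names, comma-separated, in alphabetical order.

water: 150/172 (slack 22)
land: 180/180 (binding)
seed budget: 87/104 (slack 17)
fertilizer: 114/114 (binding)
By complementary slackness, a constraint with positive slack has shadow price 0 → seed budget, water.

seed budget, water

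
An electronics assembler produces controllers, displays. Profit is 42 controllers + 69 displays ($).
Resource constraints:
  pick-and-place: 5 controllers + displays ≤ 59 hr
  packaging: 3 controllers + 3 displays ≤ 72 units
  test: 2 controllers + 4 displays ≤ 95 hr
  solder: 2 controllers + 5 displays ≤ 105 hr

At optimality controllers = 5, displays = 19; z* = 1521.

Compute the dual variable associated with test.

At the optimum: pick-and-place uses 44 of 59 (slack = 15); packaging uses 72 of 72 (binding); test uses 86 of 95 (slack = 9); solder uses 105 of 105 (binding).
Slack constraints have shadow price 0 (complementary slackness).
Dual feasibility on the basic columns requires 3·y_packaging + 2·y_solder = 42, 3·y_packaging + 5·y_solder = 69.
This yields shadow prices y_packaging = 8, y_solder = 9.
Shadow price of test = 0.

0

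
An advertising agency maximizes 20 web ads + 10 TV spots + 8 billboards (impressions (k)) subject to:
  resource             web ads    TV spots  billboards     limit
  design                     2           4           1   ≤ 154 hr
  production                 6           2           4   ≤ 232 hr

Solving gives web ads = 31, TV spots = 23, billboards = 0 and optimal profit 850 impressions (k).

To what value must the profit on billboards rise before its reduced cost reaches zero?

Check each constraint at x*: design 154/154 (tight); production 232/232 (tight).
Dual feasibility on the basic columns requires 2·y_design + 6·y_production = 20, 4·y_design + 2·y_production = 10.
This yields shadow prices y_design = 1, y_production = 3.
billboards enters the basis when its profit ≥ yᵀa₃ = 1·1 + 3·4 = 13.

13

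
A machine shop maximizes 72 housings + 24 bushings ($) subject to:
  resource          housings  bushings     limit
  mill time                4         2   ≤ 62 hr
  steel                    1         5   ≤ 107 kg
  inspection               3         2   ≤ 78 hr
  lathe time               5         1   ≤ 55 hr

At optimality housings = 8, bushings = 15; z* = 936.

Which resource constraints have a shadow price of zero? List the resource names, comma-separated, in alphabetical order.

mill time: 62/62 (binding)
steel: 83/107 (slack 24)
inspection: 54/78 (slack 24)
lathe time: 55/55 (binding)
By complementary slackness, a constraint with positive slack has shadow price 0 → inspection, steel.

inspection, steel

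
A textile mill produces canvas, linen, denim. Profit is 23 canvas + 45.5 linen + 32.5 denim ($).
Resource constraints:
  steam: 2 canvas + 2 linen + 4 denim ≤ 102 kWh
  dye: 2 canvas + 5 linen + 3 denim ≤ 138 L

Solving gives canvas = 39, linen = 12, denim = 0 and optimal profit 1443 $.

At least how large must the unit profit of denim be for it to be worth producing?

38.5

Check each constraint at x*: steam 102/102 (tight); dye 138/138 (tight).
From A_Bᵀ y = c: 2·y_steam + 2·y_dye = 23; 2·y_steam + 5·y_dye = 45.5.
→ y_steam = 4 and y_dye = 7.5.
denim enters the basis when its profit ≥ yᵀa₃ = 4·4 + 7.5·3 = 38.5.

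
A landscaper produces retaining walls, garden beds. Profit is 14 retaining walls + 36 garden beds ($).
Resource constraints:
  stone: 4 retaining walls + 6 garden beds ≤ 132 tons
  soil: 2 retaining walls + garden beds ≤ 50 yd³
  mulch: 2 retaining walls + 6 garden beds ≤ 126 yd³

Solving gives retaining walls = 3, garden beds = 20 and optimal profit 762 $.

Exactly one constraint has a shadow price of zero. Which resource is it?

soil

stone: 132/132 (binding)
soil: 26/50 (slack 24)
mulch: 126/126 (binding)
By complementary slackness, a constraint with positive slack has shadow price 0 → soil.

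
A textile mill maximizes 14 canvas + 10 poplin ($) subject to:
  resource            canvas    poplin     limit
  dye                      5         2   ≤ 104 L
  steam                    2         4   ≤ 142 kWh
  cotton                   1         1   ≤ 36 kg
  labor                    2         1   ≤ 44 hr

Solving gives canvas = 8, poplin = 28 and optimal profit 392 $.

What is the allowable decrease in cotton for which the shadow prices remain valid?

8

Binding constraints: cotton, labor. The basis is B = [[1,1],[2,1]] with det -1.
Per unit decrease in cotton, x* moves by d = (1, -2).
The basis stays optimal until dye becomes binding; allowable decrease = 8 kg.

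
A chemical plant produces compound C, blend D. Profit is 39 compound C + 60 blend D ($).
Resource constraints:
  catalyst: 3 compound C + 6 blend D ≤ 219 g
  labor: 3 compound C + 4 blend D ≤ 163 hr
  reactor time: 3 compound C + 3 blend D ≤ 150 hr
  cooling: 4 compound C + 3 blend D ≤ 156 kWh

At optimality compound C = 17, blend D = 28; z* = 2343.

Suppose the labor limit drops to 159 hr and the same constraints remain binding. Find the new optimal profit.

2307

At the optimum: catalyst uses 219 of 219 (binding); labor uses 163 of 163 (binding); reactor time uses 135 of 150 (slack = 15); cooling uses 152 of 156 (slack = 4).
Since reactor time, cooling are not tight, their duals are 0.
From A_Bᵀ y = c: 3·y_catalyst + 3·y_labor = 39; 6·y_catalyst + 4·y_labor = 60.
→ y_catalyst = 4 and y_labor = 9.
Δz = y_labor·Δb = 9 × (-4) = -36, so new z* = 2343 − 36 = 2307.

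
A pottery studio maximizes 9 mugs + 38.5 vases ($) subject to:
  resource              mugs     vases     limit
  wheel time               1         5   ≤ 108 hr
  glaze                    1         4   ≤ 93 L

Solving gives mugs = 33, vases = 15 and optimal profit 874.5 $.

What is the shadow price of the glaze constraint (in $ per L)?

6.5

At the optimum: wheel time uses 108 of 108 (binding); glaze uses 93 of 93 (binding).
Dual feasibility on the basic columns requires 1·y_wheel time + 1·y_glaze = 9, 5·y_wheel time + 4·y_glaze = 38.5.
This yields shadow prices y_wheel time = 2.5, y_glaze = 6.5.
Shadow price of glaze = 6.5.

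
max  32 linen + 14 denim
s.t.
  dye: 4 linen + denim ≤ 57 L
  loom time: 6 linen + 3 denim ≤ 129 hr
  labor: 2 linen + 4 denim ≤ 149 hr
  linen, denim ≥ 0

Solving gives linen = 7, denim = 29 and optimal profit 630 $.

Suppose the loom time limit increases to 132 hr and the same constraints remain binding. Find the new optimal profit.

642

Binding: dye and loom time. Non-binding: labor (19 unused).
Since labor is not tight, its dual is 0.
The binding rows give the dual system: 4·y_dye + 6·y_loom time = 32 and 1·y_dye + 3·y_loom time = 14.
→ y_dye = 2 and y_loom time = 4.
Δz = y_loom time·Δb = 4 × (3) = 12, so new z* = 630 + 12 = 642.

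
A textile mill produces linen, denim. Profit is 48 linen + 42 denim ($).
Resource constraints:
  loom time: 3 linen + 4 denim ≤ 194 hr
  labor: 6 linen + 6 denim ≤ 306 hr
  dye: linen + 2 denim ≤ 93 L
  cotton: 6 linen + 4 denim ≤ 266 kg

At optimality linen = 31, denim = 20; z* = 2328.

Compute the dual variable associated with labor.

5

Binding: labor and cotton. Non-binding: loom time (21 unused), dye (22 unused).
Since loom time, dye are not tight, their duals are 0.
The binding rows give the dual system: 6·y_labor + 6·y_cotton = 48 and 6·y_labor + 4·y_cotton = 42.
This yields shadow prices y_labor = 5, y_cotton = 3.
Shadow price of labor = 5.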